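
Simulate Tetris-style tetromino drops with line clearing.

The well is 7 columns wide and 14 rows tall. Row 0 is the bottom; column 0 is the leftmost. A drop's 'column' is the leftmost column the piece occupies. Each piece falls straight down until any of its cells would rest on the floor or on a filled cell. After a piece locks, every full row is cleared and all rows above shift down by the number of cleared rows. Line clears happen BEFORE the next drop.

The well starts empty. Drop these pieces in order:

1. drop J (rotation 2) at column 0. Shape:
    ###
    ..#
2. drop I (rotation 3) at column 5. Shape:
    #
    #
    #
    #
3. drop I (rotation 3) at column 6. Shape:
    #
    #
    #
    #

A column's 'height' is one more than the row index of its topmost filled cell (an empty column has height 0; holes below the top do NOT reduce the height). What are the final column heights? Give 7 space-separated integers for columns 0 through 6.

Answer: 2 2 2 0 0 4 4

Derivation:
Drop 1: J rot2 at col 0 lands with bottom-row=0; cleared 0 line(s) (total 0); column heights now [2 2 2 0 0 0 0], max=2
Drop 2: I rot3 at col 5 lands with bottom-row=0; cleared 0 line(s) (total 0); column heights now [2 2 2 0 0 4 0], max=4
Drop 3: I rot3 at col 6 lands with bottom-row=0; cleared 0 line(s) (total 0); column heights now [2 2 2 0 0 4 4], max=4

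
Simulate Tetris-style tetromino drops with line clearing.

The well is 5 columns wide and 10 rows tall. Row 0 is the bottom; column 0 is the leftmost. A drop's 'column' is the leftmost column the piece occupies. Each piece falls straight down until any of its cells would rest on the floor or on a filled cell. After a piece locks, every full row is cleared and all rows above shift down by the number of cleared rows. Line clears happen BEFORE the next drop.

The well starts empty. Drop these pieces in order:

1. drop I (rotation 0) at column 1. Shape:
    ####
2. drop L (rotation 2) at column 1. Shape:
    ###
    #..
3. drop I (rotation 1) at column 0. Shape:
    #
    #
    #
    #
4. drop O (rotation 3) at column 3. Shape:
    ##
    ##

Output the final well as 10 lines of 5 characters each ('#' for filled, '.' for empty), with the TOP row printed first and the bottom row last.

Answer: .....
.....
.....
.....
.....
.....
...##
#..##
####.
##...

Derivation:
Drop 1: I rot0 at col 1 lands with bottom-row=0; cleared 0 line(s) (total 0); column heights now [0 1 1 1 1], max=1
Drop 2: L rot2 at col 1 lands with bottom-row=1; cleared 0 line(s) (total 0); column heights now [0 3 3 3 1], max=3
Drop 3: I rot1 at col 0 lands with bottom-row=0; cleared 1 line(s) (total 1); column heights now [3 2 2 2 0], max=3
Drop 4: O rot3 at col 3 lands with bottom-row=2; cleared 0 line(s) (total 1); column heights now [3 2 2 4 4], max=4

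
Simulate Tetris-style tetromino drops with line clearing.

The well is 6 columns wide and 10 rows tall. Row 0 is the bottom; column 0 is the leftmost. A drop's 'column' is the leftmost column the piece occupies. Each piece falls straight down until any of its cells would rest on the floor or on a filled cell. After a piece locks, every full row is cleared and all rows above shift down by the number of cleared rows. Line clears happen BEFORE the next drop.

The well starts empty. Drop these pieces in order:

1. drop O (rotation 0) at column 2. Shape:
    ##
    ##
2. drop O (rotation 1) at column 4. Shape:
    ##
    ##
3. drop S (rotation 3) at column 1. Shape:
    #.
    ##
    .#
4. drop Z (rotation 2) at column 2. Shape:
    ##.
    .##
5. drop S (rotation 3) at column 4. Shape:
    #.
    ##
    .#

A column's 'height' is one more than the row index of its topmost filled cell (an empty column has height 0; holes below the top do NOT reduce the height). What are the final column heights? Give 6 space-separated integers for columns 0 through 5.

Answer: 0 5 5 5 6 5

Derivation:
Drop 1: O rot0 at col 2 lands with bottom-row=0; cleared 0 line(s) (total 0); column heights now [0 0 2 2 0 0], max=2
Drop 2: O rot1 at col 4 lands with bottom-row=0; cleared 0 line(s) (total 0); column heights now [0 0 2 2 2 2], max=2
Drop 3: S rot3 at col 1 lands with bottom-row=2; cleared 0 line(s) (total 0); column heights now [0 5 4 2 2 2], max=5
Drop 4: Z rot2 at col 2 lands with bottom-row=3; cleared 0 line(s) (total 0); column heights now [0 5 5 5 4 2], max=5
Drop 5: S rot3 at col 4 lands with bottom-row=3; cleared 0 line(s) (total 0); column heights now [0 5 5 5 6 5], max=6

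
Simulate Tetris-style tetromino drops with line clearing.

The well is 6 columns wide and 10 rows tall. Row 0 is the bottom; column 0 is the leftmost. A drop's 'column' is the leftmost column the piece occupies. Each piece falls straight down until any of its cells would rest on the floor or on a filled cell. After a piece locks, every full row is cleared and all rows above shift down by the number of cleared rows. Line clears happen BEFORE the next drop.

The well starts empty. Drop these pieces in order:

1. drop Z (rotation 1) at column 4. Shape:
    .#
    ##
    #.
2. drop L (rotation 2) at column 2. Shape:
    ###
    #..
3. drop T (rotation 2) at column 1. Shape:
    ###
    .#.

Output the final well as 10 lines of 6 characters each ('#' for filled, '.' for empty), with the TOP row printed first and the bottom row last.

Answer: ......
......
......
......
......
.###..
..#...
..####
..#.##
....#.

Derivation:
Drop 1: Z rot1 at col 4 lands with bottom-row=0; cleared 0 line(s) (total 0); column heights now [0 0 0 0 2 3], max=3
Drop 2: L rot2 at col 2 lands with bottom-row=1; cleared 0 line(s) (total 0); column heights now [0 0 3 3 3 3], max=3
Drop 3: T rot2 at col 1 lands with bottom-row=3; cleared 0 line(s) (total 0); column heights now [0 5 5 5 3 3], max=5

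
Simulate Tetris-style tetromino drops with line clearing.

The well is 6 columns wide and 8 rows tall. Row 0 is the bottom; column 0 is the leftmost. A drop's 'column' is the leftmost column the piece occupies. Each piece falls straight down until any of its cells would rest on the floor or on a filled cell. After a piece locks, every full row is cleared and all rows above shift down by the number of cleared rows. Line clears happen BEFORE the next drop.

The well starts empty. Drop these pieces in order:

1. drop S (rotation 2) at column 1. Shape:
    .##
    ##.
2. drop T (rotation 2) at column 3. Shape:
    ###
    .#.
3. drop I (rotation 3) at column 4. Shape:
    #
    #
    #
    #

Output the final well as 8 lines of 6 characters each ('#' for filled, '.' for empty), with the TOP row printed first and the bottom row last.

Answer: ......
....#.
....#.
....#.
....#.
...###
..###.
.##...

Derivation:
Drop 1: S rot2 at col 1 lands with bottom-row=0; cleared 0 line(s) (total 0); column heights now [0 1 2 2 0 0], max=2
Drop 2: T rot2 at col 3 lands with bottom-row=1; cleared 0 line(s) (total 0); column heights now [0 1 2 3 3 3], max=3
Drop 3: I rot3 at col 4 lands with bottom-row=3; cleared 0 line(s) (total 0); column heights now [0 1 2 3 7 3], max=7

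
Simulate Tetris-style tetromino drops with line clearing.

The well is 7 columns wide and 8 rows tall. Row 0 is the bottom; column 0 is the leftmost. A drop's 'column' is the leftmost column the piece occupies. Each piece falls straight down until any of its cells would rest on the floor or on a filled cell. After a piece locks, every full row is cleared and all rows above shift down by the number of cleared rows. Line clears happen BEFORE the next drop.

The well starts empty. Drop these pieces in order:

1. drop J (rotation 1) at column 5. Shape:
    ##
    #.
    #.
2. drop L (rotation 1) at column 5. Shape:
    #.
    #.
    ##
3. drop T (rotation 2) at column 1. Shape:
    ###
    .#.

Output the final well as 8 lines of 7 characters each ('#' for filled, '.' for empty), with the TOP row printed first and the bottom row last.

Drop 1: J rot1 at col 5 lands with bottom-row=0; cleared 0 line(s) (total 0); column heights now [0 0 0 0 0 3 3], max=3
Drop 2: L rot1 at col 5 lands with bottom-row=3; cleared 0 line(s) (total 0); column heights now [0 0 0 0 0 6 4], max=6
Drop 3: T rot2 at col 1 lands with bottom-row=0; cleared 0 line(s) (total 0); column heights now [0 2 2 2 0 6 4], max=6

Answer: .......
.......
.....#.
.....#.
.....##
.....##
.###.#.
..#..#.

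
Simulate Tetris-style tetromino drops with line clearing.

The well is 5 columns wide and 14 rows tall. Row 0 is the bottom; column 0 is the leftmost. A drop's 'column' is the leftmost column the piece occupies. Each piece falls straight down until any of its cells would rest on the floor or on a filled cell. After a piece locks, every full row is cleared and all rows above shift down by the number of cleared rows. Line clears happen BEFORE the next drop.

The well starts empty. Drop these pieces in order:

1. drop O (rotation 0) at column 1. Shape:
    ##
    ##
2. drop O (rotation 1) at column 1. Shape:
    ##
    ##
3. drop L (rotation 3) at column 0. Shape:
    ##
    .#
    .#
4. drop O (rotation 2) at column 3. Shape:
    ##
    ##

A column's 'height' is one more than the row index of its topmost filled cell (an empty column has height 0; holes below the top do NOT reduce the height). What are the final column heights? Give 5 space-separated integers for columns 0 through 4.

Answer: 7 7 4 2 2

Derivation:
Drop 1: O rot0 at col 1 lands with bottom-row=0; cleared 0 line(s) (total 0); column heights now [0 2 2 0 0], max=2
Drop 2: O rot1 at col 1 lands with bottom-row=2; cleared 0 line(s) (total 0); column heights now [0 4 4 0 0], max=4
Drop 3: L rot3 at col 0 lands with bottom-row=4; cleared 0 line(s) (total 0); column heights now [7 7 4 0 0], max=7
Drop 4: O rot2 at col 3 lands with bottom-row=0; cleared 0 line(s) (total 0); column heights now [7 7 4 2 2], max=7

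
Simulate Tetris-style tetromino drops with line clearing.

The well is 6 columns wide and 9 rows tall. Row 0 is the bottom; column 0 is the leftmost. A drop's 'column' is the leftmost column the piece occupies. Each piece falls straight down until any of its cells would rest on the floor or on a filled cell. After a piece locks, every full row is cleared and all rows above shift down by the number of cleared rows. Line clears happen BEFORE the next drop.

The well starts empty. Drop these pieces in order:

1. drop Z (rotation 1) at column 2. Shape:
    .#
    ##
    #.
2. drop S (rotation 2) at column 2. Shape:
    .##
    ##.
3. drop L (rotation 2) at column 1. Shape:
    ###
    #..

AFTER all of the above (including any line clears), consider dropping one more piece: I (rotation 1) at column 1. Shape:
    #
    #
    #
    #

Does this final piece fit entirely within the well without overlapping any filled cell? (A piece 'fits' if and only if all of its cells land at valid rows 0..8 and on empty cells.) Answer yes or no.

Drop 1: Z rot1 at col 2 lands with bottom-row=0; cleared 0 line(s) (total 0); column heights now [0 0 2 3 0 0], max=3
Drop 2: S rot2 at col 2 lands with bottom-row=3; cleared 0 line(s) (total 0); column heights now [0 0 4 5 5 0], max=5
Drop 3: L rot2 at col 1 lands with bottom-row=4; cleared 0 line(s) (total 0); column heights now [0 6 6 6 5 0], max=6
Test piece I rot1 at col 1 (width 1): heights before test = [0 6 6 6 5 0]; fits = False

Answer: no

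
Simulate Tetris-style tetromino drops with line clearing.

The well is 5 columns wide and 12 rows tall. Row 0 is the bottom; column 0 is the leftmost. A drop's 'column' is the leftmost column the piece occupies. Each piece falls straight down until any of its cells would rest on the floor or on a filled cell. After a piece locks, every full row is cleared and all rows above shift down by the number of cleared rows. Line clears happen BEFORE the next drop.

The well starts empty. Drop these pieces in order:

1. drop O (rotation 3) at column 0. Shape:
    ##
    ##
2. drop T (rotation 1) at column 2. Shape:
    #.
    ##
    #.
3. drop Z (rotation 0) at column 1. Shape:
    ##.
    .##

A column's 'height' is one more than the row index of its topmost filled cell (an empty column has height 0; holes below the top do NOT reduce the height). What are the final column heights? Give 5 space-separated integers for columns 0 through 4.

Drop 1: O rot3 at col 0 lands with bottom-row=0; cleared 0 line(s) (total 0); column heights now [2 2 0 0 0], max=2
Drop 2: T rot1 at col 2 lands with bottom-row=0; cleared 0 line(s) (total 0); column heights now [2 2 3 2 0], max=3
Drop 3: Z rot0 at col 1 lands with bottom-row=3; cleared 0 line(s) (total 0); column heights now [2 5 5 4 0], max=5

Answer: 2 5 5 4 0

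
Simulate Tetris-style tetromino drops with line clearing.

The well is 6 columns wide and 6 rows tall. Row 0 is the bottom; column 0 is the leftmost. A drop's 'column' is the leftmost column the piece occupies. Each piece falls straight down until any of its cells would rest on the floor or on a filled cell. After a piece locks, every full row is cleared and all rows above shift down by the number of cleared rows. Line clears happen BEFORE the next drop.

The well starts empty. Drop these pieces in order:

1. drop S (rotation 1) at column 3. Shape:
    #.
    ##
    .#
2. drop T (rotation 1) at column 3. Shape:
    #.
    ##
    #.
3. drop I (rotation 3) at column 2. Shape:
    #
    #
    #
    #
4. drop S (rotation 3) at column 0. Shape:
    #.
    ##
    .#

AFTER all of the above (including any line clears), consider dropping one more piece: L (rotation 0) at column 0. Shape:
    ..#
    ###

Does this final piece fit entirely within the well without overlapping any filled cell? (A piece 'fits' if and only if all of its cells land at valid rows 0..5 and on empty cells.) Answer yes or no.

Answer: yes

Derivation:
Drop 1: S rot1 at col 3 lands with bottom-row=0; cleared 0 line(s) (total 0); column heights now [0 0 0 3 2 0], max=3
Drop 2: T rot1 at col 3 lands with bottom-row=3; cleared 0 line(s) (total 0); column heights now [0 0 0 6 5 0], max=6
Drop 3: I rot3 at col 2 lands with bottom-row=0; cleared 0 line(s) (total 0); column heights now [0 0 4 6 5 0], max=6
Drop 4: S rot3 at col 0 lands with bottom-row=0; cleared 0 line(s) (total 0); column heights now [3 2 4 6 5 0], max=6
Test piece L rot0 at col 0 (width 3): heights before test = [3 2 4 6 5 0]; fits = True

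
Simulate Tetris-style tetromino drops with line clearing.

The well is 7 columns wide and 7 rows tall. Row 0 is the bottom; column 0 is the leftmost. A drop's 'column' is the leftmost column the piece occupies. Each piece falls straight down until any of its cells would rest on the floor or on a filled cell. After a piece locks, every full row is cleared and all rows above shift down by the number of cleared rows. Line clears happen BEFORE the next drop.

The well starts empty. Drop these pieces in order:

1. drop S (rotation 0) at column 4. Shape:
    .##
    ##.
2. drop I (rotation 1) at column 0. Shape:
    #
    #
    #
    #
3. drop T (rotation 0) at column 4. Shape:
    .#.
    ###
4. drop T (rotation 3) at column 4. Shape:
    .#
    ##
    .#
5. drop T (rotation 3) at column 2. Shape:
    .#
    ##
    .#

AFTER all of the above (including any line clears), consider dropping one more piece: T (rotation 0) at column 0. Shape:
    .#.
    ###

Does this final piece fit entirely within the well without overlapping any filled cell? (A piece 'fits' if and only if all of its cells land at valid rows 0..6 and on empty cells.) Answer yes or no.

Answer: yes

Derivation:
Drop 1: S rot0 at col 4 lands with bottom-row=0; cleared 0 line(s) (total 0); column heights now [0 0 0 0 1 2 2], max=2
Drop 2: I rot1 at col 0 lands with bottom-row=0; cleared 0 line(s) (total 0); column heights now [4 0 0 0 1 2 2], max=4
Drop 3: T rot0 at col 4 lands with bottom-row=2; cleared 0 line(s) (total 0); column heights now [4 0 0 0 3 4 3], max=4
Drop 4: T rot3 at col 4 lands with bottom-row=4; cleared 0 line(s) (total 0); column heights now [4 0 0 0 6 7 3], max=7
Drop 5: T rot3 at col 2 lands with bottom-row=0; cleared 0 line(s) (total 0); column heights now [4 0 2 3 6 7 3], max=7
Test piece T rot0 at col 0 (width 3): heights before test = [4 0 2 3 6 7 3]; fits = True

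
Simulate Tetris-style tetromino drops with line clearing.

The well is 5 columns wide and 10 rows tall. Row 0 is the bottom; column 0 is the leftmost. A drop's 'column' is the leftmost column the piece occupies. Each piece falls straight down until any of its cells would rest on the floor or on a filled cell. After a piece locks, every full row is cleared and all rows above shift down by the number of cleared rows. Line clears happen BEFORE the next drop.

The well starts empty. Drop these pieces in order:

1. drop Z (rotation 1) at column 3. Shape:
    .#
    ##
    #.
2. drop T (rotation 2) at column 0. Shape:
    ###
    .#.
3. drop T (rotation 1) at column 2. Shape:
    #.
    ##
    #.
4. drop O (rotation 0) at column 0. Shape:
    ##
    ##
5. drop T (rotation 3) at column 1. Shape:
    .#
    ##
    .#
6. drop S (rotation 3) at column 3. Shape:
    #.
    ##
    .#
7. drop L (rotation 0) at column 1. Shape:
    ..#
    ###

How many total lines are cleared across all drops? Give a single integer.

Answer: 3

Derivation:
Drop 1: Z rot1 at col 3 lands with bottom-row=0; cleared 0 line(s) (total 0); column heights now [0 0 0 2 3], max=3
Drop 2: T rot2 at col 0 lands with bottom-row=0; cleared 1 line(s) (total 1); column heights now [0 1 0 1 2], max=2
Drop 3: T rot1 at col 2 lands with bottom-row=0; cleared 0 line(s) (total 1); column heights now [0 1 3 2 2], max=3
Drop 4: O rot0 at col 0 lands with bottom-row=1; cleared 1 line(s) (total 2); column heights now [2 2 2 1 0], max=2
Drop 5: T rot3 at col 1 lands with bottom-row=2; cleared 0 line(s) (total 2); column heights now [2 4 5 1 0], max=5
Drop 6: S rot3 at col 3 lands with bottom-row=0; cleared 1 line(s) (total 3); column heights now [0 3 4 2 1], max=4
Drop 7: L rot0 at col 1 lands with bottom-row=4; cleared 0 line(s) (total 3); column heights now [0 5 5 6 1], max=6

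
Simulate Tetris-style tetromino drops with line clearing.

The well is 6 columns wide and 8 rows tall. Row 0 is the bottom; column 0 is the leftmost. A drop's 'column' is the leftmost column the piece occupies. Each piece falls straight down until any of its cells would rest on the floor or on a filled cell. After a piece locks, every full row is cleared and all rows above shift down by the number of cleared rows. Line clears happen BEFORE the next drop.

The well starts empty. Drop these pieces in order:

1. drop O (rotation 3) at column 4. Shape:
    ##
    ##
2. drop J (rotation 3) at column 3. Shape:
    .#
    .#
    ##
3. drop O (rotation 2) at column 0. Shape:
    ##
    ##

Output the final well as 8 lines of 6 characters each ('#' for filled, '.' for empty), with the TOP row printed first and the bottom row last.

Answer: ......
......
......
....#.
....#.
...##.
##..##
##..##

Derivation:
Drop 1: O rot3 at col 4 lands with bottom-row=0; cleared 0 line(s) (total 0); column heights now [0 0 0 0 2 2], max=2
Drop 2: J rot3 at col 3 lands with bottom-row=2; cleared 0 line(s) (total 0); column heights now [0 0 0 3 5 2], max=5
Drop 3: O rot2 at col 0 lands with bottom-row=0; cleared 0 line(s) (total 0); column heights now [2 2 0 3 5 2], max=5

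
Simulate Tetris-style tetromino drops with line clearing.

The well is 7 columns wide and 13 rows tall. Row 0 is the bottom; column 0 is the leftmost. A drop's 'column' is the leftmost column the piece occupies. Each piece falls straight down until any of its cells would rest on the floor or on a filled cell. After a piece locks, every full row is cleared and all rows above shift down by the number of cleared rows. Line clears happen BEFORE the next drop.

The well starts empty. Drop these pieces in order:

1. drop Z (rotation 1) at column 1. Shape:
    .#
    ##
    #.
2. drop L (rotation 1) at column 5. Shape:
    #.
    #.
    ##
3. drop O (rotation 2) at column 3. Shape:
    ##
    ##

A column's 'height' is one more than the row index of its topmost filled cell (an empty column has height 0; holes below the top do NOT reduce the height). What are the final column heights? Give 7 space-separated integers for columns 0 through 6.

Answer: 0 2 3 2 2 3 1

Derivation:
Drop 1: Z rot1 at col 1 lands with bottom-row=0; cleared 0 line(s) (total 0); column heights now [0 2 3 0 0 0 0], max=3
Drop 2: L rot1 at col 5 lands with bottom-row=0; cleared 0 line(s) (total 0); column heights now [0 2 3 0 0 3 1], max=3
Drop 3: O rot2 at col 3 lands with bottom-row=0; cleared 0 line(s) (total 0); column heights now [0 2 3 2 2 3 1], max=3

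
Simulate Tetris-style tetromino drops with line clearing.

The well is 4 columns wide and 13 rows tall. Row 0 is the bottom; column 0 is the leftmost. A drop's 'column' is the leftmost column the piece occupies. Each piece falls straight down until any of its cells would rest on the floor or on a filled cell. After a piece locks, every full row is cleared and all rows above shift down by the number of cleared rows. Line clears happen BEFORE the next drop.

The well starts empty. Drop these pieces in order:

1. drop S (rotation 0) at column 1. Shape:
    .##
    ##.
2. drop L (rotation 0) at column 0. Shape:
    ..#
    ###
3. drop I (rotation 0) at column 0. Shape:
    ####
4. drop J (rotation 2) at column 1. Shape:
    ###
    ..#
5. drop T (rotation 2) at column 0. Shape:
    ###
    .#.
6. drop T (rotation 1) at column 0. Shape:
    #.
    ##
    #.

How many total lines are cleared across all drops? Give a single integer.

Drop 1: S rot0 at col 1 lands with bottom-row=0; cleared 0 line(s) (total 0); column heights now [0 1 2 2], max=2
Drop 2: L rot0 at col 0 lands with bottom-row=2; cleared 0 line(s) (total 0); column heights now [3 3 4 2], max=4
Drop 3: I rot0 at col 0 lands with bottom-row=4; cleared 1 line(s) (total 1); column heights now [3 3 4 2], max=4
Drop 4: J rot2 at col 1 lands with bottom-row=3; cleared 0 line(s) (total 1); column heights now [3 5 5 5], max=5
Drop 5: T rot2 at col 0 lands with bottom-row=5; cleared 0 line(s) (total 1); column heights now [7 7 7 5], max=7
Drop 6: T rot1 at col 0 lands with bottom-row=7; cleared 0 line(s) (total 1); column heights now [10 9 7 5], max=10

Answer: 1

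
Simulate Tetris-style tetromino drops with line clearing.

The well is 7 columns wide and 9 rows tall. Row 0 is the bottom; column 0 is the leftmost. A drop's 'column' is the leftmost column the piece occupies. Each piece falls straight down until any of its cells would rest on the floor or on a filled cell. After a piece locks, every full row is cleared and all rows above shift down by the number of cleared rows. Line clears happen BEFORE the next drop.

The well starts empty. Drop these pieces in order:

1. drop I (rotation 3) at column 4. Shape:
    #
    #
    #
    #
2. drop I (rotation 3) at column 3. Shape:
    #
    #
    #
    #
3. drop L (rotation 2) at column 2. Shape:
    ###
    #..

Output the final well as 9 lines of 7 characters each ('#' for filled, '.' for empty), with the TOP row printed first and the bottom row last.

Answer: .......
.......
.......
.......
..###..
..###..
...##..
...##..
...##..

Derivation:
Drop 1: I rot3 at col 4 lands with bottom-row=0; cleared 0 line(s) (total 0); column heights now [0 0 0 0 4 0 0], max=4
Drop 2: I rot3 at col 3 lands with bottom-row=0; cleared 0 line(s) (total 0); column heights now [0 0 0 4 4 0 0], max=4
Drop 3: L rot2 at col 2 lands with bottom-row=3; cleared 0 line(s) (total 0); column heights now [0 0 5 5 5 0 0], max=5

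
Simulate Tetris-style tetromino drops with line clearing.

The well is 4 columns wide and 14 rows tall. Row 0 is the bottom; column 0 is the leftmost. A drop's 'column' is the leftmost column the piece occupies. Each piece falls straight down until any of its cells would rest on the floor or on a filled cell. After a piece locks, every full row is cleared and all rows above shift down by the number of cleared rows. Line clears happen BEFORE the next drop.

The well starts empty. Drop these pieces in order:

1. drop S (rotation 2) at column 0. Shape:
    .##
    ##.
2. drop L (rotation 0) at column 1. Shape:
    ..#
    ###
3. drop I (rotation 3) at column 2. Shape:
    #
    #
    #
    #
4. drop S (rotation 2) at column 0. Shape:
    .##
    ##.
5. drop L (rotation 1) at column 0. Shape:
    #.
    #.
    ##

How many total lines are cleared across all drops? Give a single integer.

Answer: 0

Derivation:
Drop 1: S rot2 at col 0 lands with bottom-row=0; cleared 0 line(s) (total 0); column heights now [1 2 2 0], max=2
Drop 2: L rot0 at col 1 lands with bottom-row=2; cleared 0 line(s) (total 0); column heights now [1 3 3 4], max=4
Drop 3: I rot3 at col 2 lands with bottom-row=3; cleared 0 line(s) (total 0); column heights now [1 3 7 4], max=7
Drop 4: S rot2 at col 0 lands with bottom-row=6; cleared 0 line(s) (total 0); column heights now [7 8 8 4], max=8
Drop 5: L rot1 at col 0 lands with bottom-row=8; cleared 0 line(s) (total 0); column heights now [11 9 8 4], max=11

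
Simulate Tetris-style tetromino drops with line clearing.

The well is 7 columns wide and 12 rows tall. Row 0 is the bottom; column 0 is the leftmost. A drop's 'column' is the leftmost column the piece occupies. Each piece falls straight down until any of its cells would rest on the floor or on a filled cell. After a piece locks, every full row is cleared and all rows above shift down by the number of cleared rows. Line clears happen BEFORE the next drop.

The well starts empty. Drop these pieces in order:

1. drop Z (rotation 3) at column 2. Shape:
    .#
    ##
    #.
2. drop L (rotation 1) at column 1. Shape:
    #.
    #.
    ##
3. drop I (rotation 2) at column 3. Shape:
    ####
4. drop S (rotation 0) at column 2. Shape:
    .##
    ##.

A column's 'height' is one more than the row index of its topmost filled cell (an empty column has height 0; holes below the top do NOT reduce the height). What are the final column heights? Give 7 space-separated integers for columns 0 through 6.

Drop 1: Z rot3 at col 2 lands with bottom-row=0; cleared 0 line(s) (total 0); column heights now [0 0 2 3 0 0 0], max=3
Drop 2: L rot1 at col 1 lands with bottom-row=2; cleared 0 line(s) (total 0); column heights now [0 5 3 3 0 0 0], max=5
Drop 3: I rot2 at col 3 lands with bottom-row=3; cleared 0 line(s) (total 0); column heights now [0 5 3 4 4 4 4], max=5
Drop 4: S rot0 at col 2 lands with bottom-row=4; cleared 0 line(s) (total 0); column heights now [0 5 5 6 6 4 4], max=6

Answer: 0 5 5 6 6 4 4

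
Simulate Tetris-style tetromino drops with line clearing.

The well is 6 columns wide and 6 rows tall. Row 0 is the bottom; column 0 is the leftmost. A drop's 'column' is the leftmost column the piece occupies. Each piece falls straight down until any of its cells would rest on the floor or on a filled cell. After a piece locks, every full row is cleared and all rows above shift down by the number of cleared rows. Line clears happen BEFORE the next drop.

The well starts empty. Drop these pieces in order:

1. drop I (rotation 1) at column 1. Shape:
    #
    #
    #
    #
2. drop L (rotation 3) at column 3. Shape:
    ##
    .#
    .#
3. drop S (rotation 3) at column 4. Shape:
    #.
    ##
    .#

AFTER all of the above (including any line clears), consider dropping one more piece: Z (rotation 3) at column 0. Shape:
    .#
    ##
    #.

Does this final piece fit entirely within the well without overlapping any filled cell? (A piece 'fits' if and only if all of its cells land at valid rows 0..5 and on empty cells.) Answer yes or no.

Answer: yes

Derivation:
Drop 1: I rot1 at col 1 lands with bottom-row=0; cleared 0 line(s) (total 0); column heights now [0 4 0 0 0 0], max=4
Drop 2: L rot3 at col 3 lands with bottom-row=0; cleared 0 line(s) (total 0); column heights now [0 4 0 3 3 0], max=4
Drop 3: S rot3 at col 4 lands with bottom-row=2; cleared 0 line(s) (total 0); column heights now [0 4 0 3 5 4], max=5
Test piece Z rot3 at col 0 (width 2): heights before test = [0 4 0 3 5 4]; fits = True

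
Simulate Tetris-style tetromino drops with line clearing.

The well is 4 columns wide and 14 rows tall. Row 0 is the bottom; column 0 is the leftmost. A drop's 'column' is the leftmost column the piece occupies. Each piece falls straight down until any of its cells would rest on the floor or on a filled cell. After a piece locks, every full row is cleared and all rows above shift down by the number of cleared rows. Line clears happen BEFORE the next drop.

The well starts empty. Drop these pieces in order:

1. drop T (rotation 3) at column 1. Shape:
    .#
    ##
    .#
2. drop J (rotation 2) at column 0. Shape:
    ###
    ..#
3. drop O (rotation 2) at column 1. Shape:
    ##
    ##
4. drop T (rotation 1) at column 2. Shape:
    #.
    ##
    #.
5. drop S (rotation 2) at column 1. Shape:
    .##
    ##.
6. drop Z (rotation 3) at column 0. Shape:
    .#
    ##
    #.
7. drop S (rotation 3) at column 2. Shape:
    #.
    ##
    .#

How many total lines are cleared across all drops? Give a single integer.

Drop 1: T rot3 at col 1 lands with bottom-row=0; cleared 0 line(s) (total 0); column heights now [0 2 3 0], max=3
Drop 2: J rot2 at col 0 lands with bottom-row=3; cleared 0 line(s) (total 0); column heights now [5 5 5 0], max=5
Drop 3: O rot2 at col 1 lands with bottom-row=5; cleared 0 line(s) (total 0); column heights now [5 7 7 0], max=7
Drop 4: T rot1 at col 2 lands with bottom-row=7; cleared 0 line(s) (total 0); column heights now [5 7 10 9], max=10
Drop 5: S rot2 at col 1 lands with bottom-row=10; cleared 0 line(s) (total 0); column heights now [5 11 12 12], max=12
Drop 6: Z rot3 at col 0 lands with bottom-row=10; cleared 1 line(s) (total 1); column heights now [11 12 11 9], max=12
Drop 7: S rot3 at col 2 lands with bottom-row=10; cleared 1 line(s) (total 2); column heights now [5 11 12 11], max=12

Answer: 2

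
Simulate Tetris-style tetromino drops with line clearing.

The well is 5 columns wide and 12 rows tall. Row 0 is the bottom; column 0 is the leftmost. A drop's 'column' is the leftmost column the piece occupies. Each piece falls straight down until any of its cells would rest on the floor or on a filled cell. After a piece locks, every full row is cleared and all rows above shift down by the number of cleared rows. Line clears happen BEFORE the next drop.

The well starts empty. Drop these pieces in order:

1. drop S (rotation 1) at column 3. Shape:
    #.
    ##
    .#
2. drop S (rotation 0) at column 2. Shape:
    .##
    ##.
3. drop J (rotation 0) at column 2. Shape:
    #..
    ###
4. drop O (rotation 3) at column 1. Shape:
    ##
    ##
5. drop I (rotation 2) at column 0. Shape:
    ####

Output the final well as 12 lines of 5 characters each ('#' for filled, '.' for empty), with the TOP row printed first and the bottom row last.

Answer: .....
.....
####.
.##..
.##..
..#..
..###
...##
..##.
...#.
...##
....#

Derivation:
Drop 1: S rot1 at col 3 lands with bottom-row=0; cleared 0 line(s) (total 0); column heights now [0 0 0 3 2], max=3
Drop 2: S rot0 at col 2 lands with bottom-row=3; cleared 0 line(s) (total 0); column heights now [0 0 4 5 5], max=5
Drop 3: J rot0 at col 2 lands with bottom-row=5; cleared 0 line(s) (total 0); column heights now [0 0 7 6 6], max=7
Drop 4: O rot3 at col 1 lands with bottom-row=7; cleared 0 line(s) (total 0); column heights now [0 9 9 6 6], max=9
Drop 5: I rot2 at col 0 lands with bottom-row=9; cleared 0 line(s) (total 0); column heights now [10 10 10 10 6], max=10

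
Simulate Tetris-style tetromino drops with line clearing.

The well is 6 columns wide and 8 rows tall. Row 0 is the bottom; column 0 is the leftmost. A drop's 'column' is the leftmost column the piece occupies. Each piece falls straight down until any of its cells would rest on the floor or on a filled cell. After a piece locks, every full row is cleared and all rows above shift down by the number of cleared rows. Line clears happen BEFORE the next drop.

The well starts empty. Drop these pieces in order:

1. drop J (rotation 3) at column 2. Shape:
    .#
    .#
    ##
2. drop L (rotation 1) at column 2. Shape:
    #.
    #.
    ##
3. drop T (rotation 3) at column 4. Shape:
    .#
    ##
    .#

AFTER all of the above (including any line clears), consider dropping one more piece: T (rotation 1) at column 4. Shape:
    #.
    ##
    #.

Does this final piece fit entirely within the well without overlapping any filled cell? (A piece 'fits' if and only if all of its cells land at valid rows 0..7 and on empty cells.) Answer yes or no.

Drop 1: J rot3 at col 2 lands with bottom-row=0; cleared 0 line(s) (total 0); column heights now [0 0 1 3 0 0], max=3
Drop 2: L rot1 at col 2 lands with bottom-row=3; cleared 0 line(s) (total 0); column heights now [0 0 6 4 0 0], max=6
Drop 3: T rot3 at col 4 lands with bottom-row=0; cleared 0 line(s) (total 0); column heights now [0 0 6 4 2 3], max=6
Test piece T rot1 at col 4 (width 2): heights before test = [0 0 6 4 2 3]; fits = True

Answer: yes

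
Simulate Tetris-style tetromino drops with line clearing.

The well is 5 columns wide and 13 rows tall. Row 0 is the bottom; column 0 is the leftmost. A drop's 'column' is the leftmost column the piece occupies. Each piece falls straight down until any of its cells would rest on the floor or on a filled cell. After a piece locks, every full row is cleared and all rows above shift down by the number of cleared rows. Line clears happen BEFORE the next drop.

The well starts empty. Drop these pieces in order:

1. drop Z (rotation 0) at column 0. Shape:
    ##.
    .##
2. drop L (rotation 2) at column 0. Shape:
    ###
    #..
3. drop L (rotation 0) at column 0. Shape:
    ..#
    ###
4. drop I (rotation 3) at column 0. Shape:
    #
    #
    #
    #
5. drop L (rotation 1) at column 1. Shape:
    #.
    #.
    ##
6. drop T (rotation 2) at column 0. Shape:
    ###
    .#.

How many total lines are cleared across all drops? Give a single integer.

Answer: 0

Derivation:
Drop 1: Z rot0 at col 0 lands with bottom-row=0; cleared 0 line(s) (total 0); column heights now [2 2 1 0 0], max=2
Drop 2: L rot2 at col 0 lands with bottom-row=2; cleared 0 line(s) (total 0); column heights now [4 4 4 0 0], max=4
Drop 3: L rot0 at col 0 lands with bottom-row=4; cleared 0 line(s) (total 0); column heights now [5 5 6 0 0], max=6
Drop 4: I rot3 at col 0 lands with bottom-row=5; cleared 0 line(s) (total 0); column heights now [9 5 6 0 0], max=9
Drop 5: L rot1 at col 1 lands with bottom-row=6; cleared 0 line(s) (total 0); column heights now [9 9 7 0 0], max=9
Drop 6: T rot2 at col 0 lands with bottom-row=9; cleared 0 line(s) (total 0); column heights now [11 11 11 0 0], max=11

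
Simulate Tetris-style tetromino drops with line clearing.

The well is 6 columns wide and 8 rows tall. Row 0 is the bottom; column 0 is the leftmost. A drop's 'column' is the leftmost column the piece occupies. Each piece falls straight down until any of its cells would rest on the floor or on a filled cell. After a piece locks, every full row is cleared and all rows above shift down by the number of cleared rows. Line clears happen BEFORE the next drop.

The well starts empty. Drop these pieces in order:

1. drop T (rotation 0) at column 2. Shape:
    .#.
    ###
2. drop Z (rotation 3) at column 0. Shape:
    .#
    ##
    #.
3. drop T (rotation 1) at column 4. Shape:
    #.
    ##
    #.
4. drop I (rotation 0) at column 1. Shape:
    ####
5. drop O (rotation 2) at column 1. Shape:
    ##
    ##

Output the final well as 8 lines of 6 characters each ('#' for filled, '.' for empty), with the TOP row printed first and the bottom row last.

Answer: ......
.##...
.##...
.####.
....#.
.#..##
##.##.
#.###.

Derivation:
Drop 1: T rot0 at col 2 lands with bottom-row=0; cleared 0 line(s) (total 0); column heights now [0 0 1 2 1 0], max=2
Drop 2: Z rot3 at col 0 lands with bottom-row=0; cleared 0 line(s) (total 0); column heights now [2 3 1 2 1 0], max=3
Drop 3: T rot1 at col 4 lands with bottom-row=1; cleared 0 line(s) (total 0); column heights now [2 3 1 2 4 3], max=4
Drop 4: I rot0 at col 1 lands with bottom-row=4; cleared 0 line(s) (total 0); column heights now [2 5 5 5 5 3], max=5
Drop 5: O rot2 at col 1 lands with bottom-row=5; cleared 0 line(s) (total 0); column heights now [2 7 7 5 5 3], max=7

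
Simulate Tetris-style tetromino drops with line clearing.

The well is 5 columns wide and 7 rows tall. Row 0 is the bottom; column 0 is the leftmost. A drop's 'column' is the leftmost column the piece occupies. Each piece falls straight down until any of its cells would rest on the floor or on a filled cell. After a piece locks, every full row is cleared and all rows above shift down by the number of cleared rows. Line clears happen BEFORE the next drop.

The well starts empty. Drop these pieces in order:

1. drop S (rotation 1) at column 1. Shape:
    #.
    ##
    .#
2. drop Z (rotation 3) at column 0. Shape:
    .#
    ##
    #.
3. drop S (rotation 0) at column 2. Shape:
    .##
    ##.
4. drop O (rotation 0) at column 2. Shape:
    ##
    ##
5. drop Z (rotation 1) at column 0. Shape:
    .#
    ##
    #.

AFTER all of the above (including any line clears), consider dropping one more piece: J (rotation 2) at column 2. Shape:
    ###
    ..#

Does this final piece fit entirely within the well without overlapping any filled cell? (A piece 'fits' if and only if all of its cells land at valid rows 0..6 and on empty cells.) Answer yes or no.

Drop 1: S rot1 at col 1 lands with bottom-row=0; cleared 0 line(s) (total 0); column heights now [0 3 2 0 0], max=3
Drop 2: Z rot3 at col 0 lands with bottom-row=2; cleared 0 line(s) (total 0); column heights now [4 5 2 0 0], max=5
Drop 3: S rot0 at col 2 lands with bottom-row=2; cleared 0 line(s) (total 0); column heights now [4 5 3 4 4], max=5
Drop 4: O rot0 at col 2 lands with bottom-row=4; cleared 0 line(s) (total 0); column heights now [4 5 6 6 4], max=6
Drop 5: Z rot1 at col 0 lands with bottom-row=4; cleared 0 line(s) (total 0); column heights now [6 7 6 6 4], max=7
Test piece J rot2 at col 2 (width 3): heights before test = [6 7 6 6 4]; fits = True

Answer: yes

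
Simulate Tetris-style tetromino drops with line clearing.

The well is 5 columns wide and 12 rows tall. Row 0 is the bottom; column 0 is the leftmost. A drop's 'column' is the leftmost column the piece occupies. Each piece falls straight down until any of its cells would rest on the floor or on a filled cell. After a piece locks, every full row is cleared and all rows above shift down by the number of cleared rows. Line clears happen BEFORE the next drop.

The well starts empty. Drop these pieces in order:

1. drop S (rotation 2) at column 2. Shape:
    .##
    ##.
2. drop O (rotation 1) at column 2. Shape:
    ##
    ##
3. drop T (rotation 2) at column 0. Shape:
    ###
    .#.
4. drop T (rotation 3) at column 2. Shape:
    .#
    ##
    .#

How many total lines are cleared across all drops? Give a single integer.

Drop 1: S rot2 at col 2 lands with bottom-row=0; cleared 0 line(s) (total 0); column heights now [0 0 1 2 2], max=2
Drop 2: O rot1 at col 2 lands with bottom-row=2; cleared 0 line(s) (total 0); column heights now [0 0 4 4 2], max=4
Drop 3: T rot2 at col 0 lands with bottom-row=3; cleared 0 line(s) (total 0); column heights now [5 5 5 4 2], max=5
Drop 4: T rot3 at col 2 lands with bottom-row=4; cleared 0 line(s) (total 0); column heights now [5 5 6 7 2], max=7

Answer: 0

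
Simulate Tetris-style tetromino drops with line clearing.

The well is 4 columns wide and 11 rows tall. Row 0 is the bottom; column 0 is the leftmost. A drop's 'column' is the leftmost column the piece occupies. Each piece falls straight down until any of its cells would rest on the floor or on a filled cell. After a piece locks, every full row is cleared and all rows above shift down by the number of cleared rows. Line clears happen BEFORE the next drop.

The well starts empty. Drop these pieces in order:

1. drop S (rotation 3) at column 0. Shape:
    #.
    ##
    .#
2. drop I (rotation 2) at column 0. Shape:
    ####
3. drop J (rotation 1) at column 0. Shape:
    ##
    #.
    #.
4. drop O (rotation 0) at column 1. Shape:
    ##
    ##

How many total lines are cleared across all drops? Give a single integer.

Answer: 1

Derivation:
Drop 1: S rot3 at col 0 lands with bottom-row=0; cleared 0 line(s) (total 0); column heights now [3 2 0 0], max=3
Drop 2: I rot2 at col 0 lands with bottom-row=3; cleared 1 line(s) (total 1); column heights now [3 2 0 0], max=3
Drop 3: J rot1 at col 0 lands with bottom-row=3; cleared 0 line(s) (total 1); column heights now [6 6 0 0], max=6
Drop 4: O rot0 at col 1 lands with bottom-row=6; cleared 0 line(s) (total 1); column heights now [6 8 8 0], max=8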